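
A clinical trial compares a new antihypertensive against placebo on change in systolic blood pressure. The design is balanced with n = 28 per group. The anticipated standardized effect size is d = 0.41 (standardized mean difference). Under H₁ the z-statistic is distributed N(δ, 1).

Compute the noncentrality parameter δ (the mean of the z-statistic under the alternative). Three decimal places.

δ ≈ 1.534

δ = d·√(n/2) = 0.41 × √(28/2) = 1.5341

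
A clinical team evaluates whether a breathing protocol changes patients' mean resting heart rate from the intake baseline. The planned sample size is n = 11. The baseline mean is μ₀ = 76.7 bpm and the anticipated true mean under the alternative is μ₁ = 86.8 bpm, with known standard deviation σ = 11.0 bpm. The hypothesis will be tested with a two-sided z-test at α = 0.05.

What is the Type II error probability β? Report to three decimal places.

Standardized effect: d = |μ₁ − μ₀| / σ = |86.8 − 76.7| / 11.0 = 0.9182
Noncentrality parameter: δ = d·√n = 0.9182 × √11 = 3.0453
Two-sided α = 0.05 → critical value z_{0.025} = 1.960.
Power = Φ(δ − 1.960) + Φ(−δ − 1.960) = Φ(1.085) + Φ(-5.005) = 0.8611 + 0.0000 = 0.8611.
Type II error: β = 1 − power = 1 − 0.8611 = 0.1389.

β ≈ 0.139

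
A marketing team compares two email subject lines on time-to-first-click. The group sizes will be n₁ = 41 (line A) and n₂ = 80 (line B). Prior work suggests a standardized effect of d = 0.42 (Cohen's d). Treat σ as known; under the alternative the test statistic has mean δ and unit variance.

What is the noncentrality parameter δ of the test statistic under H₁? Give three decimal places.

The noncentrality parameter scales effect size by the design's sample-size factor: δ = d / √(1/n₁ + 1/n₂) = 0.42 / √(1/41 + 1/80) = 2.1867

δ ≈ 2.187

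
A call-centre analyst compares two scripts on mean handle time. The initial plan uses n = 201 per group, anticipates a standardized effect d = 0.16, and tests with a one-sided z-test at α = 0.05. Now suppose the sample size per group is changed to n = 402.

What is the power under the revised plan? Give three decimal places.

With n = 402 per group: δ = d·√(n/2) = 0.16 × √(402/2) = 2.2684. Critical value z_{0.05} = 1.645.
Revised power = P(Z > 1.645 − δ) = Φ(0.624) = 0.7335.

Power ≈ 0.734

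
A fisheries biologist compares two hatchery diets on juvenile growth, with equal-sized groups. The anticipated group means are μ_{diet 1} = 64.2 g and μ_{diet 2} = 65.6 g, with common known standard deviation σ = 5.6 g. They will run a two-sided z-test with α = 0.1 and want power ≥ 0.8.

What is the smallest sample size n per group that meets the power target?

Standardized effect: d = |μ_{diet 1} − μ_{diet 2}| / σ = |64.2 − 65.6| / 5.6 = 0.2500
For power 0.8 need Φ(δ − z_{0.05}) = 0.8, so δ = z_{0.05} + z_{0.20} = 1.645 + 0.842 = 2.486.
(Ignoring the negligible lower-tail rejection probability gives the usual closed-form inversion.)
δ = d·√(n/2) ⇒ n = 2(δ/d)² = 2 × (2.486 / 0.2500)² = 197.84.
Rounding up, n = 198 per group.

n = 198 per group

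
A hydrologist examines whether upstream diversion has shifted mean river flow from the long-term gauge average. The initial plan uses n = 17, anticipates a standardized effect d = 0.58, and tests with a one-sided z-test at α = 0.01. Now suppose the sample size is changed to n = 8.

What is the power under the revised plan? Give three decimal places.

With n = 8: δ = d·√n = 0.58 × √8 = 1.6405. Critical value z_{0.01} = 2.326.
Revised power = P(Z > 2.326 − δ) = Φ(-0.686) = 0.2464.

Power ≈ 0.246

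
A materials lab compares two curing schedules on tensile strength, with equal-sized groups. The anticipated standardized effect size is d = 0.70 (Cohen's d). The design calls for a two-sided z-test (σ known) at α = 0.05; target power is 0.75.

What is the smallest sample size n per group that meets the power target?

n = 29 per group

For power 0.75 need Φ(δ − z_{0.025}) = 0.75, so δ = z_{0.025} + z_{0.25} = 1.960 + 0.674 = 2.634.
(Ignoring the negligible lower-tail rejection probability gives the usual closed-form inversion.)
δ = d·√(n/2) ⇒ n = 2(δ/d)² = 2 × (2.634 / 0.70)² = 28.33.
Round up to the next whole unit.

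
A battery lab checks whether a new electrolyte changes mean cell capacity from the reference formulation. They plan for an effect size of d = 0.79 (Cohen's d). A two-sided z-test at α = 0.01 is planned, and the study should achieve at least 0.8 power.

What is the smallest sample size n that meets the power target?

n = 19

For power 0.8 need Φ(δ − z_{0.005}) = 0.8, so δ = z_{0.005} + z_{0.20} = 2.576 + 0.842 = 3.417.
(Ignoring the negligible lower-tail rejection probability gives the usual closed-form inversion.)
δ = d·√n ⇒ n = (δ/d)² = (3.417 / 0.79)² = 18.71.
Round up to the next whole unit.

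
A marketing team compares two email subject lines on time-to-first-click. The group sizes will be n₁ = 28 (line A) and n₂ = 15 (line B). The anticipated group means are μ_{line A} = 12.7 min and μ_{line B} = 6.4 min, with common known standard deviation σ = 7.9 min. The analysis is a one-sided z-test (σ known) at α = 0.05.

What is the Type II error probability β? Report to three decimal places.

β ≈ 0.198

Standardized effect: d = |μ_{line A} − μ_{line B}| / σ = |12.7 − 6.4| / 7.9 = 0.7975
Noncentrality parameter: δ = d / √(1/n₁ + 1/n₂) = 0.7975 / √(1/28 + 1/15) = 2.4923
One-sided α = 0.05 → critical value z_{0.05} = 1.645.
Power = Φ(δ − 1.645) = Φ(0.847) = 0.8016.
Type II error: β = 1 − power = 1 − 0.8016 = 0.1984.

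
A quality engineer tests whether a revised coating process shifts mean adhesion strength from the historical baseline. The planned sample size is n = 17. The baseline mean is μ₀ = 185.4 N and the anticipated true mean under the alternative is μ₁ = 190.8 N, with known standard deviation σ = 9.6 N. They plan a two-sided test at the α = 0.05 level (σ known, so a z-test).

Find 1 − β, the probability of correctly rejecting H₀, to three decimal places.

Power ≈ 0.640

Standardized effect: d = |μ₁ − μ₀| / σ = |190.8 − 185.4| / 9.6 = 0.5625
Noncentrality parameter: δ = d·√n = 0.5625 × √17 = 2.3192
Two-sided α = 0.05 → critical value z_{0.025} = 1.960.
Power = Φ(δ − 1.960) + Φ(−δ − 1.960) = Φ(0.359) + Φ(-4.279) = 0.6403 + 0.0000 = 0.6403.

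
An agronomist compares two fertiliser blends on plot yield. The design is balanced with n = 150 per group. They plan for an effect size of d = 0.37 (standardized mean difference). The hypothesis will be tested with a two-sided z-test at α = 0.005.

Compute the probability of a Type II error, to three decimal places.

β ≈ 0.346

Noncentrality parameter: δ = d·√(n/2) = 0.37 × √(150/2) = 3.2043
Two-sided α = 0.005 → critical value z_{0.0025} = 2.807.
Power = Φ(δ − 2.807) + Φ(−δ − 2.807) = Φ(0.397) + Φ(-6.011) = 0.6544 + 0.0000 = 0.6544.
Type II error: β = 1 − power = 1 − 0.6544 = 0.3456.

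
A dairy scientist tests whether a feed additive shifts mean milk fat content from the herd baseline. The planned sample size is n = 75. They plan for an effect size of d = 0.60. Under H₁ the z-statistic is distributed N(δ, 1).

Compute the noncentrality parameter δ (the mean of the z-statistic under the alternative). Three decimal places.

δ ≈ 5.196

δ = d·√n = 0.60 × √75 = 5.1962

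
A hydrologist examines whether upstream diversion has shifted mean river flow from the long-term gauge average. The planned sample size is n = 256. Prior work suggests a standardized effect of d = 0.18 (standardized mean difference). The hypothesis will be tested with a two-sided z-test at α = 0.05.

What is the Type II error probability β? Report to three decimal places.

β ≈ 0.179

Noncentrality parameter: δ = d·√n = 0.18 × √256 = 2.8800
Two-sided α = 0.05 → critical value z_{0.025} = 1.960.
Power = Φ(δ − 1.960) + Φ(−δ − 1.960) = Φ(0.920) + Φ(-4.840) = 0.8212 + 0.0000 = 0.8212.
Type II error: β = 1 − power = 1 − 0.8212 = 0.1788.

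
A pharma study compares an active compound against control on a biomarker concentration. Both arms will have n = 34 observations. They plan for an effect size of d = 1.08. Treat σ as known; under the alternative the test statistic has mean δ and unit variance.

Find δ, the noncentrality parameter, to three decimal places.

The noncentrality parameter scales effect size by the design's sample-size factor: δ = d·√(n/2) = 1.08 × √(34/2) = 4.4530

δ ≈ 4.453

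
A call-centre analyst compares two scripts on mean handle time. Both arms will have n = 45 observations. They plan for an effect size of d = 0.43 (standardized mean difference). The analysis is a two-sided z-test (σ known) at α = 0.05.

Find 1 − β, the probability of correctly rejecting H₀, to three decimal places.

Power ≈ 0.532

Noncentrality parameter: δ = d·√(n/2) = 0.43 × √(45/2) = 2.0397
Critical value for a two-sided test at α = 0.05: z_{α/2} = 1.960.
Power = Φ(δ − 1.960) + Φ(−δ − 1.960) = Φ(0.080) + Φ(-4.000) = 0.5318 + 0.0000 = 0.5318.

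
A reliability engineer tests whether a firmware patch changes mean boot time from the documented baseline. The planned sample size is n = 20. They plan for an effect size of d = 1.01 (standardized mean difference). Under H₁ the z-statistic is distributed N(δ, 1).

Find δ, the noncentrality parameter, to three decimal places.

The noncentrality parameter scales effect size by the design's sample-size factor: δ = d·√n = 1.01 × √20 = 4.5169

δ ≈ 4.517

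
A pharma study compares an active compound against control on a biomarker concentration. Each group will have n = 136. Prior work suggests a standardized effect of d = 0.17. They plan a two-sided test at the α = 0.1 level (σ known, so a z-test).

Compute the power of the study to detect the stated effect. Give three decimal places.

Power ≈ 0.405

Noncentrality parameter: δ = d·√(n/2) = 0.17 × √(136/2) = 1.4019
Two-sided α = 0.1 → critical value z_{0.05} = 1.645.
Power = Φ(δ − 1.645) + Φ(−δ − 1.645) = Φ(-0.243) + Φ(-3.047) = 0.4040 + 0.0012 = 0.4052.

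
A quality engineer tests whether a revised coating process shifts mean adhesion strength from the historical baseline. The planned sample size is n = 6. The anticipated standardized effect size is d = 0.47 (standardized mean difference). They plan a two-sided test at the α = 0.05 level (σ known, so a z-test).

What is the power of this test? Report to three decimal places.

Power ≈ 0.210

Noncentrality parameter: δ = d·√n = 0.47 × √6 = 1.1513
Two-sided α = 0.05 → critical value z_{0.025} = 1.960.
Power = Φ(δ − 1.960) + Φ(−δ − 1.960) = Φ(-0.809) + Φ(-3.111) = 0.2093 + 0.0009 = 0.2103.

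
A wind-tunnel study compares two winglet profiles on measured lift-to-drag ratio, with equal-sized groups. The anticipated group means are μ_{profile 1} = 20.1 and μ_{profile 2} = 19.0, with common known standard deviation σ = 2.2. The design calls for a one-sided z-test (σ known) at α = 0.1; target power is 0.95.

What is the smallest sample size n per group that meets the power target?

n = 69 per group

Standardized effect: d = |μ_{profile 1} − μ_{profile 2}| / σ = |20.1 − 19.0| / 2.2 = 0.5000
For power 0.95 need Φ(δ − z_{0.1}) = 0.95, so δ = z_{0.1} + z_{0.05} = 1.282 + 1.645 = 2.926.
δ = d·√(n/2) ⇒ n = 2(δ/d)² = 2 × (2.926 / 0.5000)² = 68.51.
Rounding up, n = 69 per group.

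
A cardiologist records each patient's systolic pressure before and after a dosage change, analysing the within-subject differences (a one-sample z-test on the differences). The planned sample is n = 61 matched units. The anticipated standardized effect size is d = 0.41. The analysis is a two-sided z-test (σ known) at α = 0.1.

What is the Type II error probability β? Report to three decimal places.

β ≈ 0.060

Noncentrality parameter: δ = d·√n = 0.41 × √61 = 3.2022
Two-sided α = 0.1 → critical value z_{0.05} = 1.645.
Power = Φ(δ − 1.645) + Φ(−δ − 1.645) = Φ(1.557) + Φ(-4.847) = 0.9403 + 0.0000 = 0.9403.
Type II error: β = 1 − power = 1 − 0.9403 = 0.0597.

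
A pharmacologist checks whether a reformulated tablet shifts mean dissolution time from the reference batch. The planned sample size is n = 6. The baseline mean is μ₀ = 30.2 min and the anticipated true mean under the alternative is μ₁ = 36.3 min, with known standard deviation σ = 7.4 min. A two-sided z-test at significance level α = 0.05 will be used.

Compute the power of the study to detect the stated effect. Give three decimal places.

Power ≈ 0.524

Standardized effect: d = |μ₁ − μ₀| / σ = |36.3 − 30.2| / 7.4 = 0.8243
Noncentrality parameter: δ = d·√n = 0.8243 × √6 = 2.0192
Two-sided α = 0.05 → critical value z_{0.025} = 1.960.
Power = Φ(δ − 1.960) + Φ(−δ − 1.960) = Φ(0.059) + Φ(-3.979) = 0.5236 + 0.0000 = 0.5236.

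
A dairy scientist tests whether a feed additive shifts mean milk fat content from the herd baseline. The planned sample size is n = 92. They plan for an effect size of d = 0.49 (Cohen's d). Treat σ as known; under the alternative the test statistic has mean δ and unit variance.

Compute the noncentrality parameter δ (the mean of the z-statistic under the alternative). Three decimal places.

δ = d·√n = 0.49 × √92 = 4.6999

δ ≈ 4.700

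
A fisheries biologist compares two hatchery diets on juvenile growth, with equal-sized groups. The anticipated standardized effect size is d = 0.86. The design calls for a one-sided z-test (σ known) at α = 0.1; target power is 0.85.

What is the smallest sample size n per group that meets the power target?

Set Φ(δ − 1.282) = 0.85; then δ − 1.282 = Φ⁻¹(0.85) = 1.036, giving δ = 2.318.
δ = d·√(n/2) ⇒ n = 2(δ/d)² = 2 × (2.318 / 0.86)² = 14.53.
Round up to the next whole unit.

n = 15 per group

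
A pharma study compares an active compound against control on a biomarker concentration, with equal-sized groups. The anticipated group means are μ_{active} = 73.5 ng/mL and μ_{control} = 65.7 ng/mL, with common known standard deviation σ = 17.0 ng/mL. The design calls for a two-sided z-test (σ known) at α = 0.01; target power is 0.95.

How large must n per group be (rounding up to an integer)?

n = 170 per group

Standardized effect: d = |μ_{active} − μ_{control}| / σ = |73.5 − 65.7| / 17.0 = 0.4588
Set Φ(δ − 2.576) = 0.95; then δ − 2.576 = Φ⁻¹(0.95) = 1.645, giving δ = 4.221.
(Ignoring the negligible lower-tail rejection probability gives the usual closed-form inversion.)
δ = d·√(n/2) ⇒ n = 2(δ/d)² = 2 × (4.221 / 0.4588)² = 169.24.
Round up to the next whole unit.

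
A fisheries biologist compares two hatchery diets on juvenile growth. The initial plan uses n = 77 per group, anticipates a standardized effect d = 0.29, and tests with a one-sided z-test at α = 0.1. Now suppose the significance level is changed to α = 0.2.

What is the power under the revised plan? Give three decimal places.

δ = d·√(n/2) = 0.29 × √(77/2) = 1.7994 (unchanged). New critical value: z_{0.2} = 0.842.
Revised power = Φ(δ − 0.842) = Φ(0.958) = 0.8309.

Power ≈ 0.831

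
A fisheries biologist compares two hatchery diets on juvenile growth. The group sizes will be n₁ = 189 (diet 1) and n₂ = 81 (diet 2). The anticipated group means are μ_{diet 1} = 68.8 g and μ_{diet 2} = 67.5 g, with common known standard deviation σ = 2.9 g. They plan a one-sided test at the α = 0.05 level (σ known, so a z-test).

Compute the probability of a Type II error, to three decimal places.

Standardized effect: d = |μ_{diet 1} − μ_{diet 2}| / σ = |68.8 − 67.5| / 2.9 = 0.4483
Noncentrality parameter: δ = d / √(1/n₁ + 1/n₂) = 0.4483 / √(1/189 + 1/81) = 3.3755
Critical value for a one-sided test at α = 0.05: z_α = 1.645.
Power = P(Z > 1.645 − δ) = Φ(1.731) = 0.9582.
Type II error: β = 1 − power = 1 − 0.9582 = 0.0418.

β ≈ 0.042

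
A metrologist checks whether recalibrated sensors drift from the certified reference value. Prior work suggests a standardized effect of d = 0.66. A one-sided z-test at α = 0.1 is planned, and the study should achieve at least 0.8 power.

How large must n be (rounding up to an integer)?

For power 0.8 need Φ(δ − z_{0.1}) = 0.8, so δ = z_{0.1} + z_{0.20} = 1.282 + 0.842 = 2.123.
δ = d·√n ⇒ n = (δ/d)² = (2.123 / 0.66)² = 10.35.
Round up to the next whole unit.

n = 11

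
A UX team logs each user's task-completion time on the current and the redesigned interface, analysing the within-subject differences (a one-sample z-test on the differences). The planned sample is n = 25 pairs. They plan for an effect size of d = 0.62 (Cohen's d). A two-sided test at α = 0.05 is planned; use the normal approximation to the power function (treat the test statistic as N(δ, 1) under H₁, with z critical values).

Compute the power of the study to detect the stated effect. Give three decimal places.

Power ≈ 0.873

Noncentrality parameter: δ = d·√n = 0.62 × √25 = 3.1000
Critical value for a two-sided test at α = 0.05: z_{α/2} = 1.960.
Power = Φ(δ − 1.960) + Φ(−δ − 1.960) = Φ(1.140) + Φ(-5.060) = 0.8729 + 0.0000 = 0.8729.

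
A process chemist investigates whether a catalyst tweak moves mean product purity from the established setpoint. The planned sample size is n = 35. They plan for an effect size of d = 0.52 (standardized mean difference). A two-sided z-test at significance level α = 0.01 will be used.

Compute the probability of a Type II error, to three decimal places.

Noncentrality parameter: δ = d·√n = 0.52 × √35 = 3.0764
Critical value for a two-sided test at α = 0.01: z_{α/2} = 2.576.
Power = Φ(δ − 2.576) + Φ(−δ − 2.576) = Φ(0.501) + Φ(-5.652) = 0.6916 + 0.0000 = 0.6916.
Type II error: β = 1 − power = 1 − 0.6916 = 0.3084.

β ≈ 0.308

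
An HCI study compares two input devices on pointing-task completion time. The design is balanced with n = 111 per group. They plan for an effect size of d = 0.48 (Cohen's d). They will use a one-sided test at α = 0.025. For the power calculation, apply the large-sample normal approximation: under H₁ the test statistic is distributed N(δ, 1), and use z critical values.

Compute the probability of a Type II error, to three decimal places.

β ≈ 0.053

Noncentrality parameter: δ = d·√(n/2) = 0.48 × √(111/2) = 3.5759
One-sided α = 0.025 → critical value z_{0.025} = 1.960.
Power = Φ(δ − 1.960) = Φ(1.616) = 0.9469.
Type II error: β = 1 − power = 1 − 0.9469 = 0.0531.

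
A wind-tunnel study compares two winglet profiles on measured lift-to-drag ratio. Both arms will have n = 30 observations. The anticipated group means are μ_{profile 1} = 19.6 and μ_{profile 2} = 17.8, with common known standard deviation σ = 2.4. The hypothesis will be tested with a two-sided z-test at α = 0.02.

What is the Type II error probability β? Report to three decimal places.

β ≈ 0.282

Standardized effect: d = |μ_{profile 1} − μ_{profile 2}| / σ = |19.6 − 17.8| / 2.4 = 0.7500
Noncentrality parameter: δ = d·√(n/2) = 0.7500 × √(30/2) = 2.9047
Critical value for a two-sided test at α = 0.02: z_{α/2} = 2.326.
Power = Φ(δ − 2.326) + Φ(−δ − 2.326) = Φ(0.578) + Φ(-5.231) = 0.7185 + 0.0000 = 0.7185.
Type II error: β = 1 − power = 1 − 0.7185 = 0.2815.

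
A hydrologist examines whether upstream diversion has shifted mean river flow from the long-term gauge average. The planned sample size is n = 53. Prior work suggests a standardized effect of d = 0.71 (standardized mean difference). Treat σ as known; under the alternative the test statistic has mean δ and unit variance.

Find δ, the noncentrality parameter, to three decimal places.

δ ≈ 5.169

The noncentrality parameter scales effect size by the design's sample-size factor: δ = d·√n = 0.71 × √53 = 5.1689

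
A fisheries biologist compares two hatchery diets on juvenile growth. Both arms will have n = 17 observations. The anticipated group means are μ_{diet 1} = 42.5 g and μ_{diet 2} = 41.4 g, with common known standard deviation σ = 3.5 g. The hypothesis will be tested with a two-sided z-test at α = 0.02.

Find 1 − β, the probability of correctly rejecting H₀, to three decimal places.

Standardized effect: d = |μ_{diet 1} − μ_{diet 2}| / σ = |42.5 − 41.4| / 3.5 = 0.3143
Noncentrality parameter: δ = d·√(n/2) = 0.3143 × √(17/2) = 0.9163
Two-sided α = 0.02 → critical value z_{0.01} = 2.326.
Power = Φ(δ − 2.326) + Φ(−δ − 2.326) = Φ(-1.410) + Φ(-3.243) = 0.0793 + 0.0006 = 0.0799.

Power ≈ 0.080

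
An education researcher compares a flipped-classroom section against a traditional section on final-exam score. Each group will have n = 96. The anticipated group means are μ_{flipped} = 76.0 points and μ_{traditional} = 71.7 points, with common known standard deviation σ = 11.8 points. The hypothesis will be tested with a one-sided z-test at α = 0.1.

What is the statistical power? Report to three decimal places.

Standardized effect: d = |μ_{flipped} − μ_{traditional}| / σ = |76.0 − 71.7| / 11.8 = 0.3644
Noncentrality parameter: δ = d·√(n/2) = 0.3644 × √(96/2) = 2.5247
One-sided α = 0.1 → critical value z_{0.1} = 1.282.
Power = Φ(δ − 1.282) = Φ(1.243) = 0.8931.

Power ≈ 0.893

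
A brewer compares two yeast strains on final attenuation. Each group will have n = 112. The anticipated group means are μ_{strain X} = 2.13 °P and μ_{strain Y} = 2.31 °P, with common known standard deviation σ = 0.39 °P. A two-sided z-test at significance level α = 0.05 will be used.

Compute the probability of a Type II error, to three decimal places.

β ≈ 0.068

Standardized effect: d = |μ_{strain X} − μ_{strain Y}| / σ = |2.13 − 2.31| / 0.39 = 0.4615
Noncentrality parameter: δ = d·√(n/2) = 0.4615 × √(112/2) = 3.4538
Critical value for a two-sided test at α = 0.05: z_{α/2} = 1.960.
Power = Φ(δ − 1.960) + Φ(−δ − 1.960) = Φ(1.494) + Φ(-5.414) = 0.9324 + 0.0000 = 0.9324.
Type II error: β = 1 − power = 1 − 0.9324 = 0.0676.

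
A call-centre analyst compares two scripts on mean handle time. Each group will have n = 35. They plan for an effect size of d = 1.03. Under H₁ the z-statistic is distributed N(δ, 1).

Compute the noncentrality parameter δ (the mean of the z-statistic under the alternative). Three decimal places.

δ ≈ 4.309

δ = d·√(n/2) = 1.03 × √(35/2) = 4.3088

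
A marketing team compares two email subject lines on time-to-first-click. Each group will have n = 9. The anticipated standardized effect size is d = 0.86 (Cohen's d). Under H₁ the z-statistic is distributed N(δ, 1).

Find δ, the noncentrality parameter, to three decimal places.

δ ≈ 1.824

δ = d·√(n/2) = 0.86 × √(9/2) = 1.8243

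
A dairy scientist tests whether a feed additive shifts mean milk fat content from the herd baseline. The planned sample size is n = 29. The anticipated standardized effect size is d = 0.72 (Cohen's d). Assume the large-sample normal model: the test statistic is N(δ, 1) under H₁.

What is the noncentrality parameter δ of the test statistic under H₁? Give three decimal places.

The noncentrality parameter scales effect size by the design's sample-size factor: δ = d·√n = 0.72 × √29 = 3.8773

δ ≈ 3.877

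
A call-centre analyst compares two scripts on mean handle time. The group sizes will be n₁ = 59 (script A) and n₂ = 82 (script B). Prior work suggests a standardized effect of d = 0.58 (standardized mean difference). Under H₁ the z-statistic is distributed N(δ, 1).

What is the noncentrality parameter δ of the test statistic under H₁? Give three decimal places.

The noncentrality parameter scales effect size by the design's sample-size factor: δ = d / √(1/n₁ + 1/n₂) = 0.58 / √(1/59 + 1/82) = 3.3974

δ ≈ 3.397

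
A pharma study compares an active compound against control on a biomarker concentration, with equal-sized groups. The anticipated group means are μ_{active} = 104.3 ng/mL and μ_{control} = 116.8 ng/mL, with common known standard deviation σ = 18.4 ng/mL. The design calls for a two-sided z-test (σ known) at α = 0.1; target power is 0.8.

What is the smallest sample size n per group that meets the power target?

n = 27 per group

Standardized effect: d = |μ_{active} − μ_{control}| / σ = |104.3 − 116.8| / 18.4 = 0.6793
Set Φ(δ − 1.645) = 0.8; then δ − 1.645 = Φ⁻¹(0.8) = 0.842, giving δ = 2.486.
(For δ > 0 the lower-tail rejection region contributes negligibly to power, so the one-term inversion is standard.)
δ = d·√(n/2) ⇒ n = 2(δ/d)² = 2 × (2.486 / 0.6793)² = 26.79.
Rounding up, n = 27 per group.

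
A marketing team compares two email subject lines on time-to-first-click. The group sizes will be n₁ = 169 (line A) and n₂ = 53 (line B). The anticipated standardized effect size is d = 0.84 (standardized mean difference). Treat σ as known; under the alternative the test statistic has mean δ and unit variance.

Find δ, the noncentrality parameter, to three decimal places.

δ = d / √(1/n₁ + 1/n₂) = 0.84 / √(1/169 + 1/53) = 5.3356

δ ≈ 5.336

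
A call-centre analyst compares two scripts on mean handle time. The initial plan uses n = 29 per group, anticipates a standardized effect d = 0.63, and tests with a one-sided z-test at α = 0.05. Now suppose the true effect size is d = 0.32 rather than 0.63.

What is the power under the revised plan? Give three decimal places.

Power ≈ 0.335

With d = 0.32: δ = d·√(n/2) = 0.32 × √(29/2) = 1.2185. Critical value z_{0.05} = 1.645.
Revised power = P(Z > 1.645 − δ) = Φ(-0.426) = 0.3349.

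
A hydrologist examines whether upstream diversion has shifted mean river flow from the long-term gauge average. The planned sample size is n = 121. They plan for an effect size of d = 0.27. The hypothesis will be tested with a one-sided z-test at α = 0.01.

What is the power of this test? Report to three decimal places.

Noncentrality parameter: δ = d·√n = 0.27 × √121 = 2.9700
Critical value for a one-sided test at α = 0.01: z_α = 2.326.
Power = P(Z > 2.326 − δ) = Φ(0.644) = 0.7401.

Power ≈ 0.740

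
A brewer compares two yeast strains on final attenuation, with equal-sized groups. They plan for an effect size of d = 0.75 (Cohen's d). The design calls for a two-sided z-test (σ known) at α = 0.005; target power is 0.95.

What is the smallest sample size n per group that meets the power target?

n = 71 per group

Set Φ(δ − 2.807) = 0.95; then δ − 2.807 = Φ⁻¹(0.95) = 1.645, giving δ = 4.452.
(For δ > 0 the lower-tail rejection region contributes negligibly to power, so the one-term inversion is standard.)
δ = d·√(n/2) ⇒ n = 2(δ/d)² = 2 × (4.452 / 0.75)² = 70.47.
Rounding up, n = 71 per group.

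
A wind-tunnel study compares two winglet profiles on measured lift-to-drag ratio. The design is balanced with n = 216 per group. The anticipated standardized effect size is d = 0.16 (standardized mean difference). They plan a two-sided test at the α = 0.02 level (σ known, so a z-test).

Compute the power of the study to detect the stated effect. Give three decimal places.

Power ≈ 0.254

Noncentrality parameter: δ = d·√(n/2) = 0.16 × √(216/2) = 1.6628
Two-sided α = 0.02 → critical value z_{0.01} = 2.326.
Power = Φ(δ − 2.326) + Φ(−δ − 2.326) = Φ(-0.664) + Φ(-3.989) = 0.2535 + 0.0000 = 0.2535.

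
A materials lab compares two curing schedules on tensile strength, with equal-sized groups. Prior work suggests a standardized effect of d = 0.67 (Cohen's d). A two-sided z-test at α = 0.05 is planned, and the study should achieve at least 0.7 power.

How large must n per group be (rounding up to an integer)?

n = 28 per group

Set Φ(δ − 1.960) = 0.7; then δ − 1.960 = Φ⁻¹(0.7) = 0.524, giving δ = 2.484.
(For δ > 0 the lower-tail rejection region contributes negligibly to power, so the one-term inversion is standard.)
δ = d·√(n/2) ⇒ n = 2(δ/d)² = 2 × (2.484 / 0.67)² = 27.50.
Rounding up, n = 28 per group.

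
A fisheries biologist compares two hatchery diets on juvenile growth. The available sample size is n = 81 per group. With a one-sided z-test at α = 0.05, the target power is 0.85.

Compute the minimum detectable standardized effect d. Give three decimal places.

Need Φ(δ − 1.645) = 0.85, so δ = 1.645 + 1.036 = 2.681.
δ = d·√(n/2) ⇒ d = δ/√(n/2) = 2.681/√(81/2) = 0.4213.

d ≈ 0.421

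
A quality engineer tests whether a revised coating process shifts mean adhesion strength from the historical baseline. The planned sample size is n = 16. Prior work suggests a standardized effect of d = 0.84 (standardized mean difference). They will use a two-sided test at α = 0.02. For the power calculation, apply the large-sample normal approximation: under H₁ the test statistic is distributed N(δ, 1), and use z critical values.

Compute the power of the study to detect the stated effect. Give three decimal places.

Power ≈ 0.849

Noncentrality parameter: λ = d·√n = 0.84 × √16 = 3.3600
Critical value for a two-sided test at α = 0.02: z_{α/2} = 2.326.
Power = Φ(λ − 2.326) + Φ(−λ − 2.326) = Φ(1.034) + Φ(-5.686) = 0.8494 + 0.0000 = 0.8494.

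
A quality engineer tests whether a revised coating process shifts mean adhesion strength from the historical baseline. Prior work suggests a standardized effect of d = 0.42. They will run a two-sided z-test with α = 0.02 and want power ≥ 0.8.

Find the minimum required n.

n = 57

For power 0.8 need Φ(δ − z_{0.01}) = 0.8, so δ = z_{0.01} + z_{0.20} = 2.326 + 0.842 = 3.168.
(The Φ(−δ − z_{α/2}) term is vanishingly small for δ > 0 and is dropped in the standard sample-size formula.)
δ = d·√n ⇒ n = (δ/d)² = (3.168 / 0.42)² = 56.89.
Rounding up, n = 57.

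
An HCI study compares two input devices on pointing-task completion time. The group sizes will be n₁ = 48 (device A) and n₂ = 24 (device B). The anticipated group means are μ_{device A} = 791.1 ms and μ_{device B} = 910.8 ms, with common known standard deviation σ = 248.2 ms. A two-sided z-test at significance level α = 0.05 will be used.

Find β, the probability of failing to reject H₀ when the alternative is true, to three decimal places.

β ≈ 0.512

Standardized effect: d = |μ_{device A} − μ_{device B}| / σ = |791.1 − 910.8| / 248.2 = 0.4823
Noncentrality parameter: δ = d / √(1/n₁ + 1/n₂) = 0.4823 / √(1/48 + 1/24) = 1.9291
Critical value for a two-sided test at α = 0.05: z_{α/2} = 1.960.
Power = Φ(δ − 1.960) + Φ(−δ − 1.960) = Φ(-0.031) + Φ(-3.889) = 0.4877 + 0.0001 = 0.4877.
Type II error: β = 1 − power = 1 − 0.4877 = 0.5123.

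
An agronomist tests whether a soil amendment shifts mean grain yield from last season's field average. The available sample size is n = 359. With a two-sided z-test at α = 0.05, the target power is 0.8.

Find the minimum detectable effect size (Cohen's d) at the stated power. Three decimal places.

d ≈ 0.148

Need Φ(δ − 1.960) = 0.8, so δ = 1.960 + 0.842 = 2.802.
(Lower-tail contribution to power is negligible for δ > 0.)
δ = d·√n ⇒ d = δ/√n = 2.802/√359 = 0.1479.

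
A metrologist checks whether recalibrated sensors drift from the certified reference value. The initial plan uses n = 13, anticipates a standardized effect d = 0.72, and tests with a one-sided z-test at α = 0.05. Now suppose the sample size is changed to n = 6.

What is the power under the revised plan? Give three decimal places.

Power ≈ 0.547

With n = 6: δ = d·√n = 0.72 × √6 = 1.7636. Critical value z_{0.05} = 1.645.
Revised power = Φ(δ − 1.645) = Φ(0.119) = 0.5473.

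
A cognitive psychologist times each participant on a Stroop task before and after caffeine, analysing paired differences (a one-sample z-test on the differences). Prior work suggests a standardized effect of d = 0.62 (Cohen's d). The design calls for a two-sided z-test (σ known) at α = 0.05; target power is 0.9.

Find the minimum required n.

For power 0.9 need Φ(δ − z_{0.025}) = 0.9, so δ = z_{0.025} + z_{0.10} = 1.960 + 1.282 = 3.242.
(Ignoring the negligible lower-tail rejection probability gives the usual closed-form inversion.)
δ = d·√n ⇒ n = (δ/d)² = (3.242 / 0.62)² = 27.33.
Round up to the next whole unit.

n = 28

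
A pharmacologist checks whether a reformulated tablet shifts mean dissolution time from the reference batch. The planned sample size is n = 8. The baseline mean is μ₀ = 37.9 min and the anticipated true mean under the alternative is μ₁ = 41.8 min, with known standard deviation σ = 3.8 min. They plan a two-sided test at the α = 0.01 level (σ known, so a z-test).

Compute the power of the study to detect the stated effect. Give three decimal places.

Standardized effect: d = |μ₁ − μ₀| / σ = |41.8 − 37.9| / 3.8 = 1.0263
Noncentrality parameter: δ = d·√n = 1.0263 × √8 = 2.9029
Two-sided α = 0.01 → critical value z_{0.005} = 2.576.
Power = Φ(δ − 2.576) + Φ(−δ − 2.576) = Φ(0.327) + Φ(-5.479) = 0.6282 + 0.0000 = 0.6282.

Power ≈ 0.628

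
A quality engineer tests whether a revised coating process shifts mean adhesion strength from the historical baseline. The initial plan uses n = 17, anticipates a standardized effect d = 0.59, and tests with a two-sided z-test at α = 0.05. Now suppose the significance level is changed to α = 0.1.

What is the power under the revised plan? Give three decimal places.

Power ≈ 0.785

δ = d·√n = 0.59 × √17 = 2.4326 (unchanged). New critical value: z_{0.05} = 1.645.
Revised power = Φ(δ − 1.645) + Φ(−δ − 1.645) = Φ(0.788) + Φ(-4.077) = 0.7846 + 0.0000 = 0.7846.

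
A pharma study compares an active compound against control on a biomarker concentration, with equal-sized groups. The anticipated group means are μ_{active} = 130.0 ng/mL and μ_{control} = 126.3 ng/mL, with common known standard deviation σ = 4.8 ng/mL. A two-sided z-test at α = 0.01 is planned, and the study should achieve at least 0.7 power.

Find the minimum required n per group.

Standardized effect: d = |μ_{active} − μ_{control}| / σ = |130.0 − 126.3| / 4.8 = 0.7708
For power 0.7 need Φ(δ − z_{0.005}) = 0.7, so δ = z_{0.005} + z_{0.30} = 2.576 + 0.524 = 3.100.
(The Φ(−δ − z_{α/2}) term is vanishingly small for δ > 0 and is dropped in the standard sample-size formula.)
δ = d·√(n/2) ⇒ n = 2(δ/d)² = 2 × (3.100 / 0.7708)² = 32.35.
Rounding up, n = 33 per group.

n = 33 per group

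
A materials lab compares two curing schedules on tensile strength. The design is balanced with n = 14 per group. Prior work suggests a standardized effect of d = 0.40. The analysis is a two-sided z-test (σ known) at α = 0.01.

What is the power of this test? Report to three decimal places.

Noncentrality parameter: δ = d·√(n/2) = 0.40 × √(14/2) = 1.0583
Critical value for a two-sided test at α = 0.01: z_{α/2} = 2.576.
Power = Φ(δ − 2.576) + Φ(−δ − 2.576) = Φ(-1.518) + Φ(-3.634) = 0.0646 + 0.0001 = 0.0647.

Power ≈ 0.065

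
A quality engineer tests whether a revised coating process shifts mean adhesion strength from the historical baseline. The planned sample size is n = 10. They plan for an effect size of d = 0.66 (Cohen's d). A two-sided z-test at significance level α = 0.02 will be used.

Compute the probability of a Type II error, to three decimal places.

Noncentrality parameter: δ = d·√n = 0.66 × √10 = 2.0871
Critical value for a two-sided test at α = 0.02: z_{α/2} = 2.326.
Power = Φ(δ − 2.326) + Φ(−δ − 2.326) = Φ(-0.239) + Φ(-4.413) = 0.4055 + 0.0000 = 0.4055.
Type II error: β = 1 − power = 1 − 0.4055 = 0.5945.

β ≈ 0.595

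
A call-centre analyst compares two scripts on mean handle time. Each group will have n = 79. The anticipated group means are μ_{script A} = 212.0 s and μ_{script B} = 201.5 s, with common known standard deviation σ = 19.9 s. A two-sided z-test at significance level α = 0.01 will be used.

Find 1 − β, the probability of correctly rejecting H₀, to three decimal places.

Power ≈ 0.770

Standardized effect: d = |μ_{script A} − μ_{script B}| / σ = |212.0 − 201.5| / 19.9 = 0.5276
Noncentrality parameter: δ = d·√(n/2) = 0.5276 × √(79/2) = 3.3162
Critical value for a two-sided test at α = 0.01: z_{α/2} = 2.576.
Power = Φ(δ − 2.576) + Φ(−δ − 2.576) = Φ(0.740) + Φ(-5.892) = 0.7704 + 0.0000 = 0.7704.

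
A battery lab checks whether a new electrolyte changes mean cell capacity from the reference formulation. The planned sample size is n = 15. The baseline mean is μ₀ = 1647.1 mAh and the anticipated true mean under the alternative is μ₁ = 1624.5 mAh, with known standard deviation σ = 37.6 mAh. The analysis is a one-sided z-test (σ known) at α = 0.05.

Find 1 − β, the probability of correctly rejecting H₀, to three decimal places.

Power ≈ 0.753

Standardized effect: d = |μ₁ − μ₀| / σ = |1624.5 − 1647.1| / 37.6 = 0.6011
Noncentrality parameter: λ = d·√n = 0.6011 × √15 = 2.3279
Critical value for a one-sided test at α = 0.05: z_α = 1.645.
Power = Φ(λ − 1.645) = Φ(0.683) = 0.7527.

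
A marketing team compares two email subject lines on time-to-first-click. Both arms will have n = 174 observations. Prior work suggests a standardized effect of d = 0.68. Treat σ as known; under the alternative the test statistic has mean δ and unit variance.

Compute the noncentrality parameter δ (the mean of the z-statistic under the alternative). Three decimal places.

δ = d·√(n/2) = 0.68 × √(174/2) = 6.3426

δ ≈ 6.343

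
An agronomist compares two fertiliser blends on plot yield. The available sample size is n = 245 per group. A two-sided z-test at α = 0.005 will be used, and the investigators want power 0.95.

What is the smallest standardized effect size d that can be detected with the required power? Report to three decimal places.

Required noncentrality: δ = z_{0.0025} + z_{0.05} = 2.807 + 1.645 = 4.452.
(The second rejection-region term Φ(−δ − z_{α/2}) is negligible and dropped.)
δ = d·√(n/2) ⇒ d = δ/√(n/2) = 4.452/√(245/2) = 0.4022.

d ≈ 0.402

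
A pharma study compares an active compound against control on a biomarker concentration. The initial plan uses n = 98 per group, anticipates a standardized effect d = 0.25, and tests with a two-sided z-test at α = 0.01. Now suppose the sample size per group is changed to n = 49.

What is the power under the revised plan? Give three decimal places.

With n = 49 per group: δ = d·√(n/2) = 0.25 × √(49/2) = 1.2374. Critical value z_{0.005} = 2.576.
Revised power = Φ(δ − 2.576) + Φ(−δ − 2.576) = Φ(-1.338) + Φ(-3.813) = 0.0904 + 0.0001 = 0.0905.

Power ≈ 0.090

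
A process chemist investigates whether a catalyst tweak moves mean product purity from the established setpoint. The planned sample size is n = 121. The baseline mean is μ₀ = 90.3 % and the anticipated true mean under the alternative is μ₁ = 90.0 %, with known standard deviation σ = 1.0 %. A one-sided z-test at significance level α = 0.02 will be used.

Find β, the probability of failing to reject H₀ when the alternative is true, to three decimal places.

β ≈ 0.106

Standardized effect: d = |μ₁ − μ₀| / σ = |90.0 − 90.3| / 1.0 = 0.3000
Noncentrality parameter: δ = d·√n = 0.3000 × √121 = 3.3000
Critical value for a one-sided test at α = 0.02: z_α = 2.054.
Power = Φ(δ − 2.054) = Φ(1.246) = 0.8937.
Type II error: β = 1 − power = 1 − 0.8937 = 0.1063.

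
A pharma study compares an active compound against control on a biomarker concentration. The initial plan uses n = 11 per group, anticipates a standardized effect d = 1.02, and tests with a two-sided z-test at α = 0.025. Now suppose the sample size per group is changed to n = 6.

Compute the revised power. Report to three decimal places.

Power ≈ 0.318

With n = 6 per group: δ = d·√(n/2) = 1.02 × √(6/2) = 1.7667. Critical value z_{0.0125} = 2.241.
Revised power = Φ(δ − 2.241) + Φ(−δ − 2.241) = Φ(-0.475) + Φ(-4.008) = 0.3175 + 0.0000 = 0.3175.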